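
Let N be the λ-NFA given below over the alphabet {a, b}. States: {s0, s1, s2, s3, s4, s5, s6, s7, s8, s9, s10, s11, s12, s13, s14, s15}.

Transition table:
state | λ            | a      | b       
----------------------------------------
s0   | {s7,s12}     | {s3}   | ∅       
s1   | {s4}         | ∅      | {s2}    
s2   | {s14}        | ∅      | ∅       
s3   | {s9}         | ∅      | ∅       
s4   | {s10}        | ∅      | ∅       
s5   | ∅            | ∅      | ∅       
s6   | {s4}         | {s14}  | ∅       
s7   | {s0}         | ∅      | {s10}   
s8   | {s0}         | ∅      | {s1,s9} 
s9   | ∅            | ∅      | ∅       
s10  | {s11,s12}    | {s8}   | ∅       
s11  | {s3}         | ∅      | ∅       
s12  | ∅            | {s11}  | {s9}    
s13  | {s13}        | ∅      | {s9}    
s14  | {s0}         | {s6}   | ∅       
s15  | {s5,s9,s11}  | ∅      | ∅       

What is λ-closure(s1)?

{s1, s3, s4, s9, s10, s11, s12}

Start with {s1}.
From s1 via λ: add s4.
From s4 via λ: add s10.
From s10 via λ: add s11, s12.
From s11 via λ: add s3.
From s3 via λ: add s9.
No new states can be added; the closed set is {s1, s3, s4, s9, s10, s11, s12}.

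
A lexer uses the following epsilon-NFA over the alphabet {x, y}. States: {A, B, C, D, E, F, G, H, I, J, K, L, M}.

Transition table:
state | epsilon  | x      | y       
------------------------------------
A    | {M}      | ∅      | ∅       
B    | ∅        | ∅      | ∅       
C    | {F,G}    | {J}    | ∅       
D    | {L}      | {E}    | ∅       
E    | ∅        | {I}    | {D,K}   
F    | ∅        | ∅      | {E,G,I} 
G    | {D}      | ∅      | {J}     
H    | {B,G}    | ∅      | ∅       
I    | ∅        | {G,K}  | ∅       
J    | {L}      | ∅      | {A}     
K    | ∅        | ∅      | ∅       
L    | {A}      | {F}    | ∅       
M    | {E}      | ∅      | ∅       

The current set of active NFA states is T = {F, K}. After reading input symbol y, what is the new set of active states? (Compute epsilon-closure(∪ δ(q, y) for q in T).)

{A, D, E, G, I, L, M}

F on y → {E, G, I}.
No y-transition from K.
Union after reading y: {E, G, I}.
Now take the epsilon-closure:
From G via epsilon: add D.
From D via epsilon: add L.
From L via epsilon: add A.
From A via epsilon: add M.
No new states can be added; the closed set is {A, D, E, G, I, L, M}.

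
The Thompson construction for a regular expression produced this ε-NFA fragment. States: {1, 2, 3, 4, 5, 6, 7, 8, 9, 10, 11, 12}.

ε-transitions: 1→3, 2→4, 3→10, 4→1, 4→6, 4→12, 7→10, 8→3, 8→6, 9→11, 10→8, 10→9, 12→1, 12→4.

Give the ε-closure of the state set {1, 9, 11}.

Start with {1, 9, 11}.
From 1 via ε: add 3.
From 3 via ε: add 10.
From 10 via ε: add 8.
From 8 via ε: add 6.
No new states can be added; the closed set is {1, 3, 6, 8, 9, 10, 11}.

{1, 3, 6, 8, 9, 10, 11}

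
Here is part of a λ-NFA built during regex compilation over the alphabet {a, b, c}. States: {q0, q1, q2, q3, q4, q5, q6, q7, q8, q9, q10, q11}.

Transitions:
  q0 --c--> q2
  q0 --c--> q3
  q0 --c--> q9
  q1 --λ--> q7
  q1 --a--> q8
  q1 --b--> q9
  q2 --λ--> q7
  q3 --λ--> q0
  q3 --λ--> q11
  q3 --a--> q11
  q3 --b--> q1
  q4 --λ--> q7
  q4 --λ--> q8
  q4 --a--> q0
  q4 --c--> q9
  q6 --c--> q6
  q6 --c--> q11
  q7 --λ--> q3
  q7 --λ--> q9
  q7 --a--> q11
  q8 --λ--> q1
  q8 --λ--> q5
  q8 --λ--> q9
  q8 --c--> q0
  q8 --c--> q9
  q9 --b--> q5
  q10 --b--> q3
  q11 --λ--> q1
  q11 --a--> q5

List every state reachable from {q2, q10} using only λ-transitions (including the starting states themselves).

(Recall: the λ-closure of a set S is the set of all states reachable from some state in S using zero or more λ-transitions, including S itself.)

Start with {q2, q10}.
From q2 via λ: add q7.
From q7 via λ: add q3, q9.
From q3 via λ: add q0, q11.
From q11 via λ: add q1.
No new states can be added; the closed set is {q0, q1, q2, q3, q7, q9, q10, q11}.

{q0, q1, q2, q3, q7, q9, q10, q11}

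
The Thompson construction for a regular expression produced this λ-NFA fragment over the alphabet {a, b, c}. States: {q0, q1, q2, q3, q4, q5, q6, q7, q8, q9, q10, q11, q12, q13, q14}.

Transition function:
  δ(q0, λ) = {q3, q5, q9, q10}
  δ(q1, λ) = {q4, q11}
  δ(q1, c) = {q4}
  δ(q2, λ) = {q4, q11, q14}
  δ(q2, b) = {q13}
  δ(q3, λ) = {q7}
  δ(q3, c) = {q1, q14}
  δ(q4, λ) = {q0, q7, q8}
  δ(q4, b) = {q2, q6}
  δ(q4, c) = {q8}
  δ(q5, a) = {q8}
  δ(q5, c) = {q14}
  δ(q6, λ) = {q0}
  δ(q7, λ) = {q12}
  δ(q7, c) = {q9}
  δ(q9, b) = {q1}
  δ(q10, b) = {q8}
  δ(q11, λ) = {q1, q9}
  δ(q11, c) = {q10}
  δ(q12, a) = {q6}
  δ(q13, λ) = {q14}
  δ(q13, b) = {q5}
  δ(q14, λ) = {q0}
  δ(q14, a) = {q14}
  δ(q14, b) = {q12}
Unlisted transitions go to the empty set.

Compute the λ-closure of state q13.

{q0, q3, q5, q7, q9, q10, q12, q13, q14}

Start with {q13}.
From q13 via λ: add q14.
From q14 via λ: add q0.
From q0 via λ: add q3, q5, q9, q10.
From q3 via λ: add q7.
From q7 via λ: add q12.
No new states can be added; the closed set is {q0, q3, q5, q7, q9, q10, q12, q13, q14}.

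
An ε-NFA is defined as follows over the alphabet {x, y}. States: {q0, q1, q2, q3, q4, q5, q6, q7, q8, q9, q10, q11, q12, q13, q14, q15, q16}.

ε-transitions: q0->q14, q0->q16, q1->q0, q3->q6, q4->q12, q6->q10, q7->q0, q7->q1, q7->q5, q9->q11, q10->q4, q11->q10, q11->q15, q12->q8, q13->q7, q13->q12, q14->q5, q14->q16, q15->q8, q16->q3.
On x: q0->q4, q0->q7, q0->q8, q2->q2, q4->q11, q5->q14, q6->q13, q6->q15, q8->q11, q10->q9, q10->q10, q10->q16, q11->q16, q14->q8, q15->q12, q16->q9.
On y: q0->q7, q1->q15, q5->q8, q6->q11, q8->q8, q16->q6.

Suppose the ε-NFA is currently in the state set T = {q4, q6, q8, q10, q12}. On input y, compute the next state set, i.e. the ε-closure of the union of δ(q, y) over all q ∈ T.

{q4, q8, q10, q11, q12, q15}

q6 on y → {q11}.
q8 on y → {q8}.
No y-transition from q4, q10, q12.
Union after reading y: {q8, q11}.
Now take the ε-closure:
From q11 via ε: add q10, q15.
From q10 via ε: add q4.
From q4 via ε: add q12.
No new states can be added; the closed set is {q4, q8, q10, q11, q12, q15}.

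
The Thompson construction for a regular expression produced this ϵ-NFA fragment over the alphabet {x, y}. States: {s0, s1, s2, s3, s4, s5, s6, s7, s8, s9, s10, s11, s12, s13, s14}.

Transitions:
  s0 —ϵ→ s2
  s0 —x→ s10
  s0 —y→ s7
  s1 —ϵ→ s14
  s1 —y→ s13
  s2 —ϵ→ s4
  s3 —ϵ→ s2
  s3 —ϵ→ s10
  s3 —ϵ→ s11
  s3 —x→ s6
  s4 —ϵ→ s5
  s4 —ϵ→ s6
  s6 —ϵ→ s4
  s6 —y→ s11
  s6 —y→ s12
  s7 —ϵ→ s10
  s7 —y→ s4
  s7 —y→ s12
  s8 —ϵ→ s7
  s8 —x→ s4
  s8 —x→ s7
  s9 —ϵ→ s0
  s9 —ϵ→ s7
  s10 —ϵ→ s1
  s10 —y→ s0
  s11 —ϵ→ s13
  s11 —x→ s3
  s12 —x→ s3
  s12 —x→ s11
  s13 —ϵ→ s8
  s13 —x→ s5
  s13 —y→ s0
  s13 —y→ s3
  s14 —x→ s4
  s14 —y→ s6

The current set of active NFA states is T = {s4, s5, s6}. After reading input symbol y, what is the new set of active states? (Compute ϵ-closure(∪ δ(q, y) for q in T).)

{s1, s7, s8, s10, s11, s12, s13, s14}

s6 on y → {s11, s12}.
No y-transition from s4, s5.
Union after reading y: {s11, s12}.
Now take the ϵ-closure:
From s11 via ϵ: add s13.
From s13 via ϵ: add s8.
From s8 via ϵ: add s7.
From s7 via ϵ: add s10.
From s10 via ϵ: add s1.
From s1 via ϵ: add s14.
No new states can be added; the closed set is {s1, s7, s8, s10, s11, s12, s13, s14}.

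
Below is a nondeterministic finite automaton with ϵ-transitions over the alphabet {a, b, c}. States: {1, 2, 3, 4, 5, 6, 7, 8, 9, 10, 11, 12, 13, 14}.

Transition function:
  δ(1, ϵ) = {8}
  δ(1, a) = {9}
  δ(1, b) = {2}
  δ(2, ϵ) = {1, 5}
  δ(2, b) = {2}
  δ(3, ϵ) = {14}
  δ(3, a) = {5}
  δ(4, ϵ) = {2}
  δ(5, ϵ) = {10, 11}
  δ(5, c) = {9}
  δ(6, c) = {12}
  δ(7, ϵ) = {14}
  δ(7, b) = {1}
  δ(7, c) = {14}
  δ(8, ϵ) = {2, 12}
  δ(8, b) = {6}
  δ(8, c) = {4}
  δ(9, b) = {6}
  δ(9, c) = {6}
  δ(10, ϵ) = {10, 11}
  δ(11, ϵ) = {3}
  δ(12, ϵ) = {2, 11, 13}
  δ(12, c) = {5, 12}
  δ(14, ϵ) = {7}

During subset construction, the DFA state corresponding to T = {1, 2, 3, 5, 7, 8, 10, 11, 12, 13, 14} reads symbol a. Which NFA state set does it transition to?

1 on a → {9}.
3 on a → {5}.
No a-transition from 2, 5, 7, 8, 10, 11, 12, 13, 14.
Union after reading a: {5, 9}.
Now take the ϵ-closure:
From 5 via ϵ: add 10, 11.
From 11 via ϵ: add 3.
From 3 via ϵ: add 14.
From 14 via ϵ: add 7.
No new states can be added; the closed set is {3, 5, 7, 9, 10, 11, 14}.

{3, 5, 7, 9, 10, 11, 14}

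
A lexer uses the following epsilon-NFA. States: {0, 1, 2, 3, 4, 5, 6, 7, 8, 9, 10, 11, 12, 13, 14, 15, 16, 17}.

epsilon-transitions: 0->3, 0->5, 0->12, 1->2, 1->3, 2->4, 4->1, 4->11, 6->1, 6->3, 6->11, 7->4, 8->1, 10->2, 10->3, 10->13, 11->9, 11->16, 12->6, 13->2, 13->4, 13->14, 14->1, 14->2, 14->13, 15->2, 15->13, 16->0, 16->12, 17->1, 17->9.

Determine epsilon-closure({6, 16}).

{0, 1, 2, 3, 4, 5, 6, 9, 11, 12, 16}

Start with {6, 16}.
From 6 via epsilon: add 1, 3, 11.
From 16 via epsilon: add 0, 12.
From 0 via epsilon: add 5.
From 1 via epsilon: add 2.
From 11 via epsilon: add 9.
From 2 via epsilon: add 4.
No new states can be added; the closed set is {0, 1, 2, 3, 4, 5, 6, 9, 11, 12, 16}.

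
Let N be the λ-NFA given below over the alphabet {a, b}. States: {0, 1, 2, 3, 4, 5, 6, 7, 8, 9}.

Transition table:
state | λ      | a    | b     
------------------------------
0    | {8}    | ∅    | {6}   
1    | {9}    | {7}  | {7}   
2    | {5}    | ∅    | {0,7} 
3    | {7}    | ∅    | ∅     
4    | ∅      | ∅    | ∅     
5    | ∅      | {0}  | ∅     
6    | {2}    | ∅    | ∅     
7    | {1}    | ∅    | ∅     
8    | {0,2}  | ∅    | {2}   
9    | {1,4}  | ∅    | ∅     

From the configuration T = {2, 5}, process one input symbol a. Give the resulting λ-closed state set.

{0, 2, 5, 8}

5 on a → {0}.
No a-transition from 2.
Union after reading a: {0}.
Now take the λ-closure:
From 0 via λ: add 8.
From 8 via λ: add 2.
From 2 via λ: add 5.
No new states can be added; the closed set is {0, 2, 5, 8}.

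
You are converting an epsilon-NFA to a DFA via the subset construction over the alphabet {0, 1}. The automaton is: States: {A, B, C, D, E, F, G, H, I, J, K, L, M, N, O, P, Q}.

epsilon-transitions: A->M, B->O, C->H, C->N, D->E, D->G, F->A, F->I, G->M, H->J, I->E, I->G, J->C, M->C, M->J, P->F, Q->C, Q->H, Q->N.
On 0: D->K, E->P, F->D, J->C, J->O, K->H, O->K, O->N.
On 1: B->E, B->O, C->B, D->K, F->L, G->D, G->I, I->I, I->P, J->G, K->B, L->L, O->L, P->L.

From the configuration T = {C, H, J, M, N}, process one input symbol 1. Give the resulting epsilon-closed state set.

{B, C, G, H, J, M, N, O}

C on 1 → {B}.
J on 1 → {G}.
No 1-transition from H, M, N.
Union after reading 1: {B, G}.
Now take the epsilon-closure:
From B via epsilon: add O.
From G via epsilon: add M.
From M via epsilon: add C, J.
From C via epsilon: add H, N.
No new states can be added; the closed set is {B, C, G, H, J, M, N, O}.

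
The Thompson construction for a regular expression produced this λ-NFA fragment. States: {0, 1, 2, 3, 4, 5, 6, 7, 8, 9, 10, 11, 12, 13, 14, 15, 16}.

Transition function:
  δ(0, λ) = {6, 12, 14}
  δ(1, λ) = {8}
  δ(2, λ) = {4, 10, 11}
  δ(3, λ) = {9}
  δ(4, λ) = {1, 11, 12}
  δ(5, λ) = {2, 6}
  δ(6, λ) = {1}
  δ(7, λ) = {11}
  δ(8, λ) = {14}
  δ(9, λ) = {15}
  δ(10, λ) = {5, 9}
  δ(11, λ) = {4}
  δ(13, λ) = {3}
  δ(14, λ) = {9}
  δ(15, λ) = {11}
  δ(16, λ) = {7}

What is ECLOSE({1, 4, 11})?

Start with {1, 4, 11}.
From 1 via λ: add 8.
From 4 via λ: add 12.
From 8 via λ: add 14.
From 14 via λ: add 9.
From 9 via λ: add 15.
No new states can be added; the closed set is {1, 4, 8, 9, 11, 12, 14, 15}.

{1, 4, 8, 9, 11, 12, 14, 15}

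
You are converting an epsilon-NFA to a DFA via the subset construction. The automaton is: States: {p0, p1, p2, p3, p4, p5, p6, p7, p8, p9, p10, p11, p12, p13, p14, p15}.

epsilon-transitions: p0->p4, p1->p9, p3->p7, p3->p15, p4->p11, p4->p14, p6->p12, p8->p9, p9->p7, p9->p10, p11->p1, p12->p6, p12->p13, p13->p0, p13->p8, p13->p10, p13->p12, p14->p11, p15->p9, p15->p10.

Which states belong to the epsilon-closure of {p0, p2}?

{p0, p1, p2, p4, p7, p9, p10, p11, p14}

Start with {p0, p2}.
From p0 via epsilon: add p4.
From p4 via epsilon: add p11, p14.
From p11 via epsilon: add p1.
From p1 via epsilon: add p9.
From p9 via epsilon: add p7, p10.
No new states can be added; the closed set is {p0, p1, p2, p4, p7, p9, p10, p11, p14}.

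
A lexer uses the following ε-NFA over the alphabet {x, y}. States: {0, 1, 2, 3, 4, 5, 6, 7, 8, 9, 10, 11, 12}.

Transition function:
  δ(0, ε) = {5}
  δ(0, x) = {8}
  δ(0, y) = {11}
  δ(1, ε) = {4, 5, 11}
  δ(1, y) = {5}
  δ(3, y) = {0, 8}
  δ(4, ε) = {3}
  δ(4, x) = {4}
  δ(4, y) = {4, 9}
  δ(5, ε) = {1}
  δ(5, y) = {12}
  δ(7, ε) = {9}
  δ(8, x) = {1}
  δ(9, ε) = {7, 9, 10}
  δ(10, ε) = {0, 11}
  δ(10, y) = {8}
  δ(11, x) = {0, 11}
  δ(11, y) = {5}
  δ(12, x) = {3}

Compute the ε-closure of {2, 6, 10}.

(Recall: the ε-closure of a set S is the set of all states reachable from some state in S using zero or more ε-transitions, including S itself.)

{0, 1, 2, 3, 4, 5, 6, 10, 11}

Start with {2, 6, 10}.
From 10 via ε: add 0, 11.
From 0 via ε: add 5.
From 5 via ε: add 1.
From 1 via ε: add 4.
From 4 via ε: add 3.
No new states can be added; the closed set is {0, 1, 2, 3, 4, 5, 6, 10, 11}.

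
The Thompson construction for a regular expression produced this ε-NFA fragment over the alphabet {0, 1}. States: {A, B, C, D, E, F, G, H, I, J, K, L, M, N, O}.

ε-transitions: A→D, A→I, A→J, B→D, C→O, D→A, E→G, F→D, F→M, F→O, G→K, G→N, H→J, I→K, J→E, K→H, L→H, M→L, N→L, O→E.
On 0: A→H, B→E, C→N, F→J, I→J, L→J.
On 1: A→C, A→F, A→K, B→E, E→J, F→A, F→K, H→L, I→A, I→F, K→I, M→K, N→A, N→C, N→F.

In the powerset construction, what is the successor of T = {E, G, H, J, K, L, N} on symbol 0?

{E, G, H, J, K, L, N}

L on 0 → {J}.
No 0-transition from E, G, H, J, K, N.
Union after reading 0: {J}.
Now take the ε-closure:
From J via ε: add E.
From E via ε: add G.
From G via ε: add K, N.
From K via ε: add H.
From N via ε: add L.
No new states can be added; the closed set is {E, G, H, J, K, L, N}.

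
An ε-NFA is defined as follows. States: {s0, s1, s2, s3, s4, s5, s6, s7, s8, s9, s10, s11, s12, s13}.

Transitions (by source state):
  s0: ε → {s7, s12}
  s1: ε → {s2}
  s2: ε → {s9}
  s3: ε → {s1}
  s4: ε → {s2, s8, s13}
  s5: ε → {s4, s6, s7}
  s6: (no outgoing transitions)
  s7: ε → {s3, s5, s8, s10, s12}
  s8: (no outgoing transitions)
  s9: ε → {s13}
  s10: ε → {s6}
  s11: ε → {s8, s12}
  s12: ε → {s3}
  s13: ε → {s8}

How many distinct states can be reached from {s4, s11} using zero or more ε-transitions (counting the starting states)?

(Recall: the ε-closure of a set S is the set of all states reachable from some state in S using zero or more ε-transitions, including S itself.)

Start with {s4, s11}.
From s4 via ε: add s2, s8, s13.
From s11 via ε: add s12.
From s2 via ε: add s9.
From s12 via ε: add s3.
From s3 via ε: add s1.
ε-closure = {s1, s2, s3, s4, s8, s9, s11, s12, s13}, which has 9 states.

9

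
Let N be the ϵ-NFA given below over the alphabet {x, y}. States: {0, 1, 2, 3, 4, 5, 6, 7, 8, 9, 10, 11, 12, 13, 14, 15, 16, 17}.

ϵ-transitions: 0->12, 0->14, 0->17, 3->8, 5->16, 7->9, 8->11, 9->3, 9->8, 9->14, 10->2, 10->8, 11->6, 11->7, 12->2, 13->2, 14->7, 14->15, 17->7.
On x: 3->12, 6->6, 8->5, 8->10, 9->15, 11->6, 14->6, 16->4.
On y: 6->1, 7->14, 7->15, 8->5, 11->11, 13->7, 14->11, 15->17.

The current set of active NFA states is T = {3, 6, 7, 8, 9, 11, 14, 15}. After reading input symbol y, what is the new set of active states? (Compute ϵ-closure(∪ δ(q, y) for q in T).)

6 on y → {1}.
7 on y → {14, 15}.
8 on y → {5}.
11 on y → {11}.
14 on y → {11}.
15 on y → {17}.
No y-transition from 3, 9.
Union after reading y: {1, 5, 11, 14, 15, 17}.
Now take the ϵ-closure:
From 5 via ϵ: add 16.
From 11 via ϵ: add 6, 7.
From 7 via ϵ: add 9.
From 9 via ϵ: add 3, 8.
No new states can be added; the closed set is {1, 3, 5, 6, 7, 8, 9, 11, 14, 15, 16, 17}.

{1, 3, 5, 6, 7, 8, 9, 11, 14, 15, 16, 17}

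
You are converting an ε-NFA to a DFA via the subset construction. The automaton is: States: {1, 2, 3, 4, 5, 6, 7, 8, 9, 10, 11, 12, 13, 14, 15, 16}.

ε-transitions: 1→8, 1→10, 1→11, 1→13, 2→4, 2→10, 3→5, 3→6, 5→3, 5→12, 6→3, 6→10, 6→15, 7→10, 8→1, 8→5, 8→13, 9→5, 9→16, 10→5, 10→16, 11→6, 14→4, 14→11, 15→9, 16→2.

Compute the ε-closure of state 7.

Start with {7}.
From 7 via ε: add 10.
From 10 via ε: add 5, 16.
From 5 via ε: add 3, 12.
From 16 via ε: add 2.
From 2 via ε: add 4.
From 3 via ε: add 6.
From 6 via ε: add 15.
From 15 via ε: add 9.
No new states can be added; the closed set is {2, 3, 4, 5, 6, 7, 9, 10, 12, 15, 16}.

{2, 3, 4, 5, 6, 7, 9, 10, 12, 15, 16}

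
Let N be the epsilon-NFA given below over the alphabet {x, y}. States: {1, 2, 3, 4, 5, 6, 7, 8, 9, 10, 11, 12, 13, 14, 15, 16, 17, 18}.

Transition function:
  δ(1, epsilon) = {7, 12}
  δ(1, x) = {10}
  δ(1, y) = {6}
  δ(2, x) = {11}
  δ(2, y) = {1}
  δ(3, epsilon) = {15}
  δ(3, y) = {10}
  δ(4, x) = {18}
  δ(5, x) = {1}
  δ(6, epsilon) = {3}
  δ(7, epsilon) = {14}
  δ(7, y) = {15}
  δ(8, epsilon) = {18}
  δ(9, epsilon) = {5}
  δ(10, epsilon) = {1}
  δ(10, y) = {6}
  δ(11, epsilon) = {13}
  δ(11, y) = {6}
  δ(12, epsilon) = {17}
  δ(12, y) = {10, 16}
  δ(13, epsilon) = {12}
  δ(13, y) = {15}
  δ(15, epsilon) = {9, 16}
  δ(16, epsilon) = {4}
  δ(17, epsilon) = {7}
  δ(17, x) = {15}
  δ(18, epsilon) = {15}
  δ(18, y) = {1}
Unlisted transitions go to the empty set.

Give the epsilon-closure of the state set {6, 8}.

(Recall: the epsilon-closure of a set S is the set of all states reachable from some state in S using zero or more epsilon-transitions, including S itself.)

{3, 4, 5, 6, 8, 9, 15, 16, 18}

Start with {6, 8}.
From 6 via epsilon: add 3.
From 8 via epsilon: add 18.
From 3 via epsilon: add 15.
From 15 via epsilon: add 9, 16.
From 9 via epsilon: add 5.
From 16 via epsilon: add 4.
No new states can be added; the closed set is {3, 4, 5, 6, 8, 9, 15, 16, 18}.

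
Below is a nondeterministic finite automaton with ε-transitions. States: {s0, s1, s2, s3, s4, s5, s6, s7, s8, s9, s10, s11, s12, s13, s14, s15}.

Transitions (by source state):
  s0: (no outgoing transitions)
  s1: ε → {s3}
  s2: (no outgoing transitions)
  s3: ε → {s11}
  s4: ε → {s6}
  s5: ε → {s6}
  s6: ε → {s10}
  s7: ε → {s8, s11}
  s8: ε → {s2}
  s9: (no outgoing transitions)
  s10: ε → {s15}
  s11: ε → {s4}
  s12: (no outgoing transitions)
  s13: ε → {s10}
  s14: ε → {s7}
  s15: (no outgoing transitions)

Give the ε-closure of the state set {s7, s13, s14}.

{s2, s4, s6, s7, s8, s10, s11, s13, s14, s15}

Start with {s7, s13, s14}.
From s7 via ε: add s8, s11.
From s13 via ε: add s10.
From s8 via ε: add s2.
From s10 via ε: add s15.
From s11 via ε: add s4.
From s4 via ε: add s6.
No new states can be added; the closed set is {s2, s4, s6, s7, s8, s10, s11, s13, s14, s15}.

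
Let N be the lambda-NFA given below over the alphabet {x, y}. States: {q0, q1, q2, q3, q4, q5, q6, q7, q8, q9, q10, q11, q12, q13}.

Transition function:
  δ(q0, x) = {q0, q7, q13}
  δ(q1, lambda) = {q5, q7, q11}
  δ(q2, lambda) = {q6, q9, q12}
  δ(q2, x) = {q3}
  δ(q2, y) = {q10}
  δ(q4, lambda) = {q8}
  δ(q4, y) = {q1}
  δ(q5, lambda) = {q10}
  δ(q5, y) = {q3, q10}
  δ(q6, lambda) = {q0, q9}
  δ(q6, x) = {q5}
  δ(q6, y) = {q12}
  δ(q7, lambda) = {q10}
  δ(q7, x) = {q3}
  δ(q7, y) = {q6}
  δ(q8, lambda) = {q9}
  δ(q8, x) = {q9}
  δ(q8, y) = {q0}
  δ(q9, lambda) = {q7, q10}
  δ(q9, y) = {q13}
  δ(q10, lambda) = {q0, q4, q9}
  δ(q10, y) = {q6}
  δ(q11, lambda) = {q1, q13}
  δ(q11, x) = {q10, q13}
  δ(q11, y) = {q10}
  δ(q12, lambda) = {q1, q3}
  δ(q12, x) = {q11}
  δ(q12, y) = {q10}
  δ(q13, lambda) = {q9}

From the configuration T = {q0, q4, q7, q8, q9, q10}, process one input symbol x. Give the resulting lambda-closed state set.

{q0, q3, q4, q7, q8, q9, q10, q13}

q0 on x → {q0, q7, q13}.
q7 on x → {q3}.
q8 on x → {q9}.
No x-transition from q4, q9, q10.
Union after reading x: {q0, q3, q7, q9, q13}.
Now take the lambda-closure:
From q7 via lambda: add q10.
From q10 via lambda: add q4.
From q4 via lambda: add q8.
No new states can be added; the closed set is {q0, q3, q4, q7, q8, q9, q10, q13}.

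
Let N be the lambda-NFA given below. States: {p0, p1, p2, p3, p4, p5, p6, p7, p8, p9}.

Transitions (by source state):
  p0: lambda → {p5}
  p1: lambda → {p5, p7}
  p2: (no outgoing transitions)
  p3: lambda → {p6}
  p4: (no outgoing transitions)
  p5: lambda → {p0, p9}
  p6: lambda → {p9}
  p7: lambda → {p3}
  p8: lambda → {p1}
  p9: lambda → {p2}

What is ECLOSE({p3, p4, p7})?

Start with {p3, p4, p7}.
From p3 via lambda: add p6.
From p6 via lambda: add p9.
From p9 via lambda: add p2.
No new states can be added; the closed set is {p2, p3, p4, p6, p7, p9}.

{p2, p3, p4, p6, p7, p9}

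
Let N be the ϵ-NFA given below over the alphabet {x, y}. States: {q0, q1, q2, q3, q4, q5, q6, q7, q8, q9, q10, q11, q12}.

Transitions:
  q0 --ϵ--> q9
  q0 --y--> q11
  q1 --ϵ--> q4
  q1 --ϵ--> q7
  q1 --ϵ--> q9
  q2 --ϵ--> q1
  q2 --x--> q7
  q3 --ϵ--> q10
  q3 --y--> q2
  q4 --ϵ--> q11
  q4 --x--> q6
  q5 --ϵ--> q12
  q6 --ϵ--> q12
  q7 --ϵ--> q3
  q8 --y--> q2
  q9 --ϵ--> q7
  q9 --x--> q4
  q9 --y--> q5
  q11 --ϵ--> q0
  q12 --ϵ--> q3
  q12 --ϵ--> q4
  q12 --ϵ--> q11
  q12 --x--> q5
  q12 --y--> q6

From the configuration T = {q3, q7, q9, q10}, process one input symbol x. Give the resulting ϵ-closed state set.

{q0, q3, q4, q7, q9, q10, q11}

q9 on x → {q4}.
No x-transition from q3, q7, q10.
Union after reading x: {q4}.
Now take the ϵ-closure:
From q4 via ϵ: add q11.
From q11 via ϵ: add q0.
From q0 via ϵ: add q9.
From q9 via ϵ: add q7.
From q7 via ϵ: add q3.
From q3 via ϵ: add q10.
No new states can be added; the closed set is {q0, q3, q4, q7, q9, q10, q11}.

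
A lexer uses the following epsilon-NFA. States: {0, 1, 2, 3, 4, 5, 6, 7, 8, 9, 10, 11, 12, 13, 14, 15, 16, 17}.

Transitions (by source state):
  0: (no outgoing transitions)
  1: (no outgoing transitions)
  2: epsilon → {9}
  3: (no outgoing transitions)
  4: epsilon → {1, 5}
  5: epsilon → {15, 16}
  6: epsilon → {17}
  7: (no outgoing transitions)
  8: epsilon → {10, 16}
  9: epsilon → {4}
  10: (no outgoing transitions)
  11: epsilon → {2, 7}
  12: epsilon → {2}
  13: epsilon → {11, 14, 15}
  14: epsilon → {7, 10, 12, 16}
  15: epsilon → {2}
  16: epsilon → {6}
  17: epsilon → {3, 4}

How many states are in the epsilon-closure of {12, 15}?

Start with {12, 15}.
From 12 via epsilon: add 2.
From 2 via epsilon: add 9.
From 9 via epsilon: add 4.
From 4 via epsilon: add 1, 5.
From 5 via epsilon: add 16.
From 16 via epsilon: add 6.
From 6 via epsilon: add 17.
From 17 via epsilon: add 3.
epsilon-closure = {1, 2, 3, 4, 5, 6, 9, 12, 15, 16, 17}, which has 11 states.

11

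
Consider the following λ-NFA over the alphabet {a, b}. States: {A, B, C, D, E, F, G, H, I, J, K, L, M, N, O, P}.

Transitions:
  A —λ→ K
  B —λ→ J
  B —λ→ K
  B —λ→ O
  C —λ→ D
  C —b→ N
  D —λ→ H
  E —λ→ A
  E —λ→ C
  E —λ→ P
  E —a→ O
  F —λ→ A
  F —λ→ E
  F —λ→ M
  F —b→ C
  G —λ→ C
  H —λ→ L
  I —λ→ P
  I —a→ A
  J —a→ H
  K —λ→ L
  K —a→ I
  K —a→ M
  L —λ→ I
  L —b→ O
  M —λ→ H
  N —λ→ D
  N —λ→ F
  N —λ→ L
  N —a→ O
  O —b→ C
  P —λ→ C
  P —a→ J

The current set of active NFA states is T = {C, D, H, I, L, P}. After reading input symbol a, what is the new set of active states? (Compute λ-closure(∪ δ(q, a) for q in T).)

I on a → {A}.
P on a → {J}.
No a-transition from C, D, H, L.
Union after reading a: {A, J}.
Now take the λ-closure:
From A via λ: add K.
From K via λ: add L.
From L via λ: add I.
From I via λ: add P.
From P via λ: add C.
From C via λ: add D.
From D via λ: add H.
No new states can be added; the closed set is {A, C, D, H, I, J, K, L, P}.

{A, C, D, H, I, J, K, L, P}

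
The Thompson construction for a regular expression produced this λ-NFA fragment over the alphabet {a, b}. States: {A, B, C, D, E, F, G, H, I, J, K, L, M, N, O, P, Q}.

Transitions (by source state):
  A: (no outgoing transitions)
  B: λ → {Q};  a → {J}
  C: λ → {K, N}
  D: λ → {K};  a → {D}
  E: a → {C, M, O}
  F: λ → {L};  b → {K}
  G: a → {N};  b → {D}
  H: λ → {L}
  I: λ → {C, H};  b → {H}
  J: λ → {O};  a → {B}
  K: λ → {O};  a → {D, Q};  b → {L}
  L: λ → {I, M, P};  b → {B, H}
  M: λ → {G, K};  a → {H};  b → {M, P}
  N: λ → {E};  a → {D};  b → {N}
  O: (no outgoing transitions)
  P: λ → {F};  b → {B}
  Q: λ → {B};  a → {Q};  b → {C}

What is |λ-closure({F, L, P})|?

12

Start with {F, L, P}.
From L via λ: add I, M.
From I via λ: add C, H.
From M via λ: add G, K.
From C via λ: add N.
From K via λ: add O.
From N via λ: add E.
λ-closure = {C, E, F, G, H, I, K, L, M, N, O, P}, which has 12 states.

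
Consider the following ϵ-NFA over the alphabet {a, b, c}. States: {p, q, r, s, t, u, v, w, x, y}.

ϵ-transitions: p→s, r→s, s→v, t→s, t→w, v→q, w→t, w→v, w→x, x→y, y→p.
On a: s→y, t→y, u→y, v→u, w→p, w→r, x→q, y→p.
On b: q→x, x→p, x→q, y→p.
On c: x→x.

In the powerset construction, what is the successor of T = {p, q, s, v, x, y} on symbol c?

x on c → {x}.
No c-transition from p, q, s, v, y.
Union after reading c: {x}.
Now take the ϵ-closure:
From x via ϵ: add y.
From y via ϵ: add p.
From p via ϵ: add s.
From s via ϵ: add v.
From v via ϵ: add q.
No new states can be added; the closed set is {p, q, s, v, x, y}.

{p, q, s, v, x, y}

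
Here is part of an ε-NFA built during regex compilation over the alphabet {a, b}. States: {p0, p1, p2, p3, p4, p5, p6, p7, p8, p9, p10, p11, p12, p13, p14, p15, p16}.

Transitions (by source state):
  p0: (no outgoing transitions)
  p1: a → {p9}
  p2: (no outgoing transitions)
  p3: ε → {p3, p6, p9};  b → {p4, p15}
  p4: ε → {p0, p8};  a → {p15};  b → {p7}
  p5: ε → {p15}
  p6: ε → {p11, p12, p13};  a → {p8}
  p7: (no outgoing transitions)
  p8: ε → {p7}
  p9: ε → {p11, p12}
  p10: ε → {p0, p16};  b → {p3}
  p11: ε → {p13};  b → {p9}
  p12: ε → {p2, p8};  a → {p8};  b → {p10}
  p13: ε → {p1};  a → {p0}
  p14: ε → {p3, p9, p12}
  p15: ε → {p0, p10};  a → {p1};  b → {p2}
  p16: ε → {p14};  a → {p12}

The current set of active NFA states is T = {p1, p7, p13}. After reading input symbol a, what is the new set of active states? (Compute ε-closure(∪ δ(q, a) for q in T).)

p1 on a → {p9}.
p13 on a → {p0}.
No a-transition from p7.
Union after reading a: {p0, p9}.
Now take the ε-closure:
From p9 via ε: add p11, p12.
From p11 via ε: add p13.
From p12 via ε: add p2, p8.
From p8 via ε: add p7.
From p13 via ε: add p1.
No new states can be added; the closed set is {p0, p1, p2, p7, p8, p9, p11, p12, p13}.

{p0, p1, p2, p7, p8, p9, p11, p12, p13}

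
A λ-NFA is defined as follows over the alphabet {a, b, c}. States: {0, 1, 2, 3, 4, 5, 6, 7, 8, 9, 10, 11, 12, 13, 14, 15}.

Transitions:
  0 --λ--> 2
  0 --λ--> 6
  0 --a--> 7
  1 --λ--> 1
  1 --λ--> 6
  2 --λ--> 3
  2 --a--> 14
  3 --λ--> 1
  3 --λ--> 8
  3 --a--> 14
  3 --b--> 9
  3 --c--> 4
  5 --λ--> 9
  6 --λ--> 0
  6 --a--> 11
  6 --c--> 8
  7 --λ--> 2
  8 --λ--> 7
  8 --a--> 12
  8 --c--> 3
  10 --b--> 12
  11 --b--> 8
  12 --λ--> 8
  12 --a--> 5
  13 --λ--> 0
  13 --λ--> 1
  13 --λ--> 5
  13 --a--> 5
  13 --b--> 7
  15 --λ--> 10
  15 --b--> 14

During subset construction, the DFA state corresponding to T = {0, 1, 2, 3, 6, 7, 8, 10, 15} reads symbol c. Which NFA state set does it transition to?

{0, 1, 2, 3, 4, 6, 7, 8}

3 on c → {4}.
6 on c → {8}.
8 on c → {3}.
No c-transition from 0, 1, 2, 7, 10, 15.
Union after reading c: {3, 4, 8}.
Now take the λ-closure:
From 3 via λ: add 1.
From 8 via λ: add 7.
From 1 via λ: add 6.
From 7 via λ: add 2.
From 6 via λ: add 0.
No new states can be added; the closed set is {0, 1, 2, 3, 4, 6, 7, 8}.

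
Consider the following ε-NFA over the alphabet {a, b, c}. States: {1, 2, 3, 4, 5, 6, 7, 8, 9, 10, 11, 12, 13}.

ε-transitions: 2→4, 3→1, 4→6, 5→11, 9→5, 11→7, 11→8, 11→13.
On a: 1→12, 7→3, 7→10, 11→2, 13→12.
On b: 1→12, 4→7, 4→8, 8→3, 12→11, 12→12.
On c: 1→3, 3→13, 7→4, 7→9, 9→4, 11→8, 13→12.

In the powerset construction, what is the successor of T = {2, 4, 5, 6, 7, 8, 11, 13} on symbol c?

7 on c → {4, 9}.
11 on c → {8}.
13 on c → {12}.
No c-transition from 2, 4, 5, 6, 8.
Union after reading c: {4, 8, 9, 12}.
Now take the ε-closure:
From 4 via ε: add 6.
From 9 via ε: add 5.
From 5 via ε: add 11.
From 11 via ε: add 7, 13.
No new states can be added; the closed set is {4, 5, 6, 7, 8, 9, 11, 12, 13}.

{4, 5, 6, 7, 8, 9, 11, 12, 13}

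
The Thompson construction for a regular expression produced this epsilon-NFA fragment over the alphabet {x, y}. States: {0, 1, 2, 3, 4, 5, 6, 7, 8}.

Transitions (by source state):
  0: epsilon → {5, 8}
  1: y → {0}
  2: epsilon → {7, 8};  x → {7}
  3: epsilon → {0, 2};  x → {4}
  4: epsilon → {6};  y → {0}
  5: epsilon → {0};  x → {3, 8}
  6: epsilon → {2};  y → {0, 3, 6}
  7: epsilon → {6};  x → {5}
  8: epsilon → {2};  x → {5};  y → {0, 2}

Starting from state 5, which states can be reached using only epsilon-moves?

Start with {5}.
From 5 via epsilon: add 0.
From 0 via epsilon: add 8.
From 8 via epsilon: add 2.
From 2 via epsilon: add 7.
From 7 via epsilon: add 6.
No new states can be added; the closed set is {0, 2, 5, 6, 7, 8}.

{0, 2, 5, 6, 7, 8}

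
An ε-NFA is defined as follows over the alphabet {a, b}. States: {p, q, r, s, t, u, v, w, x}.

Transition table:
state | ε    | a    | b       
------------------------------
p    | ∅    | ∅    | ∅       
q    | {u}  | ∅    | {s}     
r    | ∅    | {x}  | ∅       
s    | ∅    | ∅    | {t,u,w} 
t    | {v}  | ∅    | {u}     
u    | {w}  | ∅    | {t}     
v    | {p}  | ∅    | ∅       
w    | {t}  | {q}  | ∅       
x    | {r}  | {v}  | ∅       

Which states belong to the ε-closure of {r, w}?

{p, r, t, v, w}

Start with {r, w}.
From w via ε: add t.
From t via ε: add v.
From v via ε: add p.
No new states can be added; the closed set is {p, r, t, v, w}.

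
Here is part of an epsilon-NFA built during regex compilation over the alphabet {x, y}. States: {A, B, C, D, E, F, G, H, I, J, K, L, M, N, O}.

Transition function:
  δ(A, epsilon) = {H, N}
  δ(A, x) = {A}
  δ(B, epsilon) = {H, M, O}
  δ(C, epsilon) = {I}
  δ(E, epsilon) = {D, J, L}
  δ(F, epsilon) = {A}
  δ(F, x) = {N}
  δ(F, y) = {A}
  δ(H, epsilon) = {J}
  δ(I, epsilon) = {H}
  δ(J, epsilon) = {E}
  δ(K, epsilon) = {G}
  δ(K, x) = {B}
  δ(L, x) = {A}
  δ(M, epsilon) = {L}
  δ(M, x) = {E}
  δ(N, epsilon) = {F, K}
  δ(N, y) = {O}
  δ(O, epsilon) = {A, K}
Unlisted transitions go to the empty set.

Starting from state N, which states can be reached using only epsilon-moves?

Start with {N}.
From N via epsilon: add F, K.
From F via epsilon: add A.
From K via epsilon: add G.
From A via epsilon: add H.
From H via epsilon: add J.
From J via epsilon: add E.
From E via epsilon: add D, L.
No new states can be added; the closed set is {A, D, E, F, G, H, J, K, L, N}.

{A, D, E, F, G, H, J, K, L, N}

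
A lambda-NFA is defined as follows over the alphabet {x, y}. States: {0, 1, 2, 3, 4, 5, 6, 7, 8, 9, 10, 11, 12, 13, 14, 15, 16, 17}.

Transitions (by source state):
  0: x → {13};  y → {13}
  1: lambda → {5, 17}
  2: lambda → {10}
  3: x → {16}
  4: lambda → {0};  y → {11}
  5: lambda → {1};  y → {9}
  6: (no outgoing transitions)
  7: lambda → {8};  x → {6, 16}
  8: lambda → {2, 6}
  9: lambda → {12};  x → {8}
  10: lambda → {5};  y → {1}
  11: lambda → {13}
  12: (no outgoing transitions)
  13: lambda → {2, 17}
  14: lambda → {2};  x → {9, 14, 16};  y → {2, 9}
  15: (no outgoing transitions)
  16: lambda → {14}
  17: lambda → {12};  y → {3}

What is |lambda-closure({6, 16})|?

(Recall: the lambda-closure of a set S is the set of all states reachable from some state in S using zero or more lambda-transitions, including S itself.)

9

Start with {6, 16}.
From 16 via lambda: add 14.
From 14 via lambda: add 2.
From 2 via lambda: add 10.
From 10 via lambda: add 5.
From 5 via lambda: add 1.
From 1 via lambda: add 17.
From 17 via lambda: add 12.
lambda-closure = {1, 2, 5, 6, 10, 12, 14, 16, 17}, which has 9 states.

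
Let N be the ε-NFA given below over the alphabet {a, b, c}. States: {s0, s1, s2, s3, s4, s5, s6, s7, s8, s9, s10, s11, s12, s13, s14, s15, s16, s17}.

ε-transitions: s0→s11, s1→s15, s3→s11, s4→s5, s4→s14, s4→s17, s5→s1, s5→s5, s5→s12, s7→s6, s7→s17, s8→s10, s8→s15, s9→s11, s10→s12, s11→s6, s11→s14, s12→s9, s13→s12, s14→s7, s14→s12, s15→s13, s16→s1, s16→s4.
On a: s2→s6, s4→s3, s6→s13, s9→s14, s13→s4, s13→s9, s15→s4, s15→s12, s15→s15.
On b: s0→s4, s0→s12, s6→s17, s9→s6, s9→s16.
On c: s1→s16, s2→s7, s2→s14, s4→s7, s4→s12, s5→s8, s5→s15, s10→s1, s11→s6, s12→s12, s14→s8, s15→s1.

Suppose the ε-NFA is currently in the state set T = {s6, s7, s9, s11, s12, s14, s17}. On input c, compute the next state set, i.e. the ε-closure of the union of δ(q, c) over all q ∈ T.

{s6, s7, s8, s9, s10, s11, s12, s13, s14, s15, s17}

s11 on c → {s6}.
s12 on c → {s12}.
s14 on c → {s8}.
No c-transition from s6, s7, s9, s17.
Union after reading c: {s6, s8, s12}.
Now take the ε-closure:
From s8 via ε: add s10, s15.
From s12 via ε: add s9.
From s9 via ε: add s11.
From s15 via ε: add s13.
From s11 via ε: add s14.
From s14 via ε: add s7.
From s7 via ε: add s17.
No new states can be added; the closed set is {s6, s7, s8, s9, s10, s11, s12, s13, s14, s15, s17}.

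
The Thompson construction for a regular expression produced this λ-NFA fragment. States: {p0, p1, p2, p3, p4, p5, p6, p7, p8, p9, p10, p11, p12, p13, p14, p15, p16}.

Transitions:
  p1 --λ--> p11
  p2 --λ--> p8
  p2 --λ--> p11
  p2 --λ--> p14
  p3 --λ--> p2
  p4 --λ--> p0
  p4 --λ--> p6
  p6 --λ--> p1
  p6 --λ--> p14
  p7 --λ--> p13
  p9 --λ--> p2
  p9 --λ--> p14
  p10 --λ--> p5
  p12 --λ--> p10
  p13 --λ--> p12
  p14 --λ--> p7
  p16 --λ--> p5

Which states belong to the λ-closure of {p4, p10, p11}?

Start with {p4, p10, p11}.
From p4 via λ: add p0, p6.
From p10 via λ: add p5.
From p6 via λ: add p1, p14.
From p14 via λ: add p7.
From p7 via λ: add p13.
From p13 via λ: add p12.
No new states can be added; the closed set is {p0, p1, p4, p5, p6, p7, p10, p11, p12, p13, p14}.

{p0, p1, p4, p5, p6, p7, p10, p11, p12, p13, p14}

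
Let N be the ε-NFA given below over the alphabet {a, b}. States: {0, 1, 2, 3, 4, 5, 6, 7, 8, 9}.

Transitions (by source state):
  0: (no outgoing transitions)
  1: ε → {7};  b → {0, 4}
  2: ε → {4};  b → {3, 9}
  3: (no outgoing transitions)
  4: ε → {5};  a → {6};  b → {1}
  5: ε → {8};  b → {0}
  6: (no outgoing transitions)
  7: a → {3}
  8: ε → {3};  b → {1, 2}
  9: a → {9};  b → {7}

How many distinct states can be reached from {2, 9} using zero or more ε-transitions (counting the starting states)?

Start with {2, 9}.
From 2 via ε: add 4.
From 4 via ε: add 5.
From 5 via ε: add 8.
From 8 via ε: add 3.
ε-closure = {2, 3, 4, 5, 8, 9}, which has 6 states.

6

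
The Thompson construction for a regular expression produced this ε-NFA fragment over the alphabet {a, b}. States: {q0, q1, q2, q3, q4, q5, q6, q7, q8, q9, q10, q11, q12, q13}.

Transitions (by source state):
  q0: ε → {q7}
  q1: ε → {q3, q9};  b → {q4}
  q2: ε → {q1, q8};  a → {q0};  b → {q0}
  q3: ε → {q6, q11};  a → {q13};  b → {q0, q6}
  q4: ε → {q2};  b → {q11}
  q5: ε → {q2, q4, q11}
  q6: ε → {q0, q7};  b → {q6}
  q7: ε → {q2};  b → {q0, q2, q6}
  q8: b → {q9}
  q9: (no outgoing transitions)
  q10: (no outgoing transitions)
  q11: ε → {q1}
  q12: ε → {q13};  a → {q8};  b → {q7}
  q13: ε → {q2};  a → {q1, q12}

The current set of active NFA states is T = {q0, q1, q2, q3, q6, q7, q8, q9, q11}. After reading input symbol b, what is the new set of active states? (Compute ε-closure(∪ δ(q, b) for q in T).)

q1 on b → {q4}.
q2 on b → {q0}.
q3 on b → {q0, q6}.
q6 on b → {q6}.
q7 on b → {q0, q2, q6}.
q8 on b → {q9}.
No b-transition from q0, q9, q11.
Union after reading b: {q0, q2, q4, q6, q9}.
Now take the ε-closure:
From q0 via ε: add q7.
From q2 via ε: add q1, q8.
From q1 via ε: add q3.
From q3 via ε: add q11.
No new states can be added; the closed set is {q0, q1, q2, q3, q4, q6, q7, q8, q9, q11}.

{q0, q1, q2, q3, q4, q6, q7, q8, q9, q11}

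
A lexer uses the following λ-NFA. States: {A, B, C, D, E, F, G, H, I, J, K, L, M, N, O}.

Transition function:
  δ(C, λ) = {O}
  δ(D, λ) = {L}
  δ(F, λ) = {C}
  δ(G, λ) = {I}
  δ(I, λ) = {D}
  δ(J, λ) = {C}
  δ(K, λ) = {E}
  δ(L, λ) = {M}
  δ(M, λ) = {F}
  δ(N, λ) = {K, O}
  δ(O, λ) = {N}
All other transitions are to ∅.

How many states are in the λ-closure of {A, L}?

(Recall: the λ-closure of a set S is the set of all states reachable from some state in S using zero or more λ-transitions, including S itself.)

9

Start with {A, L}.
From L via λ: add M.
From M via λ: add F.
From F via λ: add C.
From C via λ: add O.
From O via λ: add N.
From N via λ: add K.
From K via λ: add E.
λ-closure = {A, C, E, F, K, L, M, N, O}, which has 9 states.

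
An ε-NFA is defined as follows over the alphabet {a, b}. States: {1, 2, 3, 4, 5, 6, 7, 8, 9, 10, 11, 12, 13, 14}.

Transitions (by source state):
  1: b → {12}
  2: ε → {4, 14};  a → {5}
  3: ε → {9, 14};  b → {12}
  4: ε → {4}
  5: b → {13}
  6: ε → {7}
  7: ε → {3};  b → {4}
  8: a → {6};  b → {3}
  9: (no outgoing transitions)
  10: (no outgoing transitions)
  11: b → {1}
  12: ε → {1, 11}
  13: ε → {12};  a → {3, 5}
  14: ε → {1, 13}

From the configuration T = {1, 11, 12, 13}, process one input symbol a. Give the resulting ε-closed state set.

{1, 3, 5, 9, 11, 12, 13, 14}

13 on a → {3, 5}.
No a-transition from 1, 11, 12.
Union after reading a: {3, 5}.
Now take the ε-closure:
From 3 via ε: add 9, 14.
From 14 via ε: add 1, 13.
From 13 via ε: add 12.
From 12 via ε: add 11.
No new states can be added; the closed set is {1, 3, 5, 9, 11, 12, 13, 14}.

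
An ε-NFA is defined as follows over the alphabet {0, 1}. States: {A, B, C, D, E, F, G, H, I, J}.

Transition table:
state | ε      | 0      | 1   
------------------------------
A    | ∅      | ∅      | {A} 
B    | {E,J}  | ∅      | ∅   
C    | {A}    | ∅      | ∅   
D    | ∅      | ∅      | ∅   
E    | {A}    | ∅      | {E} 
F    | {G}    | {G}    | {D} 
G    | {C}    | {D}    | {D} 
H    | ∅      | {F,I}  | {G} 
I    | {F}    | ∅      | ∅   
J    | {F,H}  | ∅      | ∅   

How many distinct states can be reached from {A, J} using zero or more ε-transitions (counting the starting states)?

6

Start with {A, J}.
From J via ε: add F, H.
From F via ε: add G.
From G via ε: add C.
ε-closure = {A, C, F, G, H, J}, which has 6 states.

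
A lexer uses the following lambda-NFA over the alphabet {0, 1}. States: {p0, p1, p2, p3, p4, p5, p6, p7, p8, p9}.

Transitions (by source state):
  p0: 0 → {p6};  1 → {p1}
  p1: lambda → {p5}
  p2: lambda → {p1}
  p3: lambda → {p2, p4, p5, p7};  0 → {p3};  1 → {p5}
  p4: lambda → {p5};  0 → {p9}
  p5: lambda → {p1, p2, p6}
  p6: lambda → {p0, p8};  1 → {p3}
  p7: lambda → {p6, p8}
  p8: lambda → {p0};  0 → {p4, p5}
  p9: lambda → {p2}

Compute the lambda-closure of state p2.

Start with {p2}.
From p2 via lambda: add p1.
From p1 via lambda: add p5.
From p5 via lambda: add p6.
From p6 via lambda: add p0, p8.
No new states can be added; the closed set is {p0, p1, p2, p5, p6, p8}.

{p0, p1, p2, p5, p6, p8}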